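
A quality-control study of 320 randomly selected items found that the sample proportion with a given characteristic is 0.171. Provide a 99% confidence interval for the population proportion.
(0.117, 0.225)

Proportion CI:
SE = √(p̂(1-p̂)/n) = √(0.171 · 0.829 / 320) = 0.02105

z* = 2.576
Margin = z* · SE = 2.576 · 0.02105 = 0.0542

CI: 0.171 ± 0.0542 = (0.117, 0.225)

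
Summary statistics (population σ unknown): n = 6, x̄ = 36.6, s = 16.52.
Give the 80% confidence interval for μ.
(26.65, 46.55)

t-interval (σ unknown):
df = n - 1 = 5
t* = 1.476 for 80% confidence

Margin of error = t* · s/√n = 1.476 · 16.52/√6 = 9.95

CI: (26.65, 46.55)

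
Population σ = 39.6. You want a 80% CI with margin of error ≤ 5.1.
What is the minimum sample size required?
n ≥ 100

For margin E ≤ 5.1:
n ≥ (z* · σ / E)²
n ≥ (1.282 · 39.6 / 5.1)²
n ≥ 99.09

Minimum n = 100 (rounding up)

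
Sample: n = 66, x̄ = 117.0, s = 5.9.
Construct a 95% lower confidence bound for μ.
μ ≥ 115.79

Lower bound (one-sided):
t* = 1.669 (one-sided for 95%)
Lower bound = x̄ - t* · s/√n = 117.0 - 1.669 · 5.9/√66 = 115.79

We are 95% confident that μ ≥ 115.79.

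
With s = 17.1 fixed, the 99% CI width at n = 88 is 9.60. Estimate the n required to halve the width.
n ≈ 352

CI width ∝ 1/√n
To reduce width by factor 2, need √n to grow by 2 → need 2² = 4 times as many samples.

Current: n = 88, width = 9.60
New: n = 352, width ≈ 4.72

Width reduced by factor of 9.60/4.72 = 2.03.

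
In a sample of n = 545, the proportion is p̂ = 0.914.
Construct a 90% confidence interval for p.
(0.894, 0.934)

Proportion CI:
SE = √(p̂(1-p̂)/n) = √(0.914 · 0.086 / 545) = 0.01201

z* = 1.645
Margin = z* · SE = 1.645 · 0.01201 = 0.0198

CI: 0.914 ± 0.0198 = (0.894, 0.934)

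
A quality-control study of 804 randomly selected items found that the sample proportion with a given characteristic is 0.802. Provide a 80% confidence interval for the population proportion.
(0.784, 0.820)

Proportion CI:
SE = √(p̂(1-p̂)/n) = √(0.802 · 0.198 / 804) = 0.01405

z* = 1.282
Margin = z* · SE = 1.282 · 0.01405 = 0.0180

CI: 0.802 ± 0.0180 = (0.784, 0.820)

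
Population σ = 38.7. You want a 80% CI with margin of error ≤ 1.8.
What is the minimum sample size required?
n ≥ 760

For margin E ≤ 1.8:
n ≥ (z* · σ / E)²
n ≥ (1.282 · 38.7 / 1.8)²
n ≥ 759.72

Minimum n = 760 (rounding up)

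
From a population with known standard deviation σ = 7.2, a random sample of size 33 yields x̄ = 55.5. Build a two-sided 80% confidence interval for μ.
(53.89, 57.11)

z-interval (σ known):
z* = 1.282 for 80% confidence

Margin of error = z* · σ/√n = 1.282 · 7.2/√33 = 1.61

CI: (55.5 - 1.61, 55.5 + 1.61) = (53.89, 57.11)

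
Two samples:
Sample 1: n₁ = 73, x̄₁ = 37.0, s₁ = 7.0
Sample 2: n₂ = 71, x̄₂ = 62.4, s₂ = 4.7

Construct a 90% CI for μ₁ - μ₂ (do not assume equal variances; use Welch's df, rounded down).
(-27.04, -23.76)

Difference: x̄₁ - x̄₂ = -25.40
SE = √(s₁²/n₁ + s₂²/n₂) = √(7.0²/73 + 4.7²/71) = 0.9911
df = 126.30 → 126 (Welch–Satterthwaite, rounded down)
t* = 1.657

CI: -25.40 ± 1.657 · 0.9911 = -25.40 ± 1.64 = (-27.04, -23.76)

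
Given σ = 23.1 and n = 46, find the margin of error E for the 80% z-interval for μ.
Margin of error = 4.37

Margin of error = z* · σ/√n
= 1.282 · 23.1/√46
= 1.282 · 23.1/6.7823
= 4.37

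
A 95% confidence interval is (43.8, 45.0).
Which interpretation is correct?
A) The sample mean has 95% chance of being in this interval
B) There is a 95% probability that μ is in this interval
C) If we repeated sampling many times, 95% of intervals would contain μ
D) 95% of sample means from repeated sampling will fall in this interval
C

A) Wrong — x̄ is observed and sits in the interval by construction.
B) Wrong — μ is fixed; the randomness lives in the interval, not in μ.
C) Correct — this is the frequentist long-run coverage interpretation.
D) Wrong — coverage applies to intervals containing μ, not to future x̄ values.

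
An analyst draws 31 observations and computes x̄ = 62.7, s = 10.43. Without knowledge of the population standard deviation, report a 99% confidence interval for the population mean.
(57.55, 67.85)

t-interval (σ unknown):
df = n - 1 = 30
t* = 2.750 for 99% confidence

Margin of error = t* · s/√n = 2.750 · 10.43/√31 = 5.15

CI: (57.55, 67.85)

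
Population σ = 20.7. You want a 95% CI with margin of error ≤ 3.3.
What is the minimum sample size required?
n ≥ 152

For margin E ≤ 3.3:
n ≥ (z* · σ / E)²
n ≥ (1.960 · 20.7 / 3.3)²
n ≥ 151.16

Minimum n = 152 (rounding up)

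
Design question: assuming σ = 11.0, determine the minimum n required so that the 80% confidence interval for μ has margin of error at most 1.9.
n ≥ 56

For margin E ≤ 1.9:
n ≥ (z* · σ / E)²
n ≥ (1.282 · 11.0 / 1.9)²
n ≥ 55.09

Minimum n = 56 (rounding up)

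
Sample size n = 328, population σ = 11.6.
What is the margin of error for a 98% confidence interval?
Margin of error = 1.49

Margin of error = z* · σ/√n
= 2.326 · 11.6/√328
= 2.326 · 11.6/18.1108
= 1.49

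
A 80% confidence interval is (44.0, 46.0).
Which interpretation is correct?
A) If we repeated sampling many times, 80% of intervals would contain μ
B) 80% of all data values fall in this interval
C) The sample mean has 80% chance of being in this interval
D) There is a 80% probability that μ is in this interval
A

A) Correct — this is the frequentist long-run coverage interpretation.
B) Wrong — a CI is about the parameter μ, not individual data values.
C) Wrong — x̄ is observed and sits in the interval by construction.
D) Wrong — μ is fixed; the randomness lives in the interval, not in μ.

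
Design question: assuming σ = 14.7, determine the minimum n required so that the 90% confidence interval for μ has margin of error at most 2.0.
n ≥ 147

For margin E ≤ 2.0:
n ≥ (z* · σ / E)²
n ≥ (1.645 · 14.7 / 2.0)²
n ≥ 146.19

Minimum n = 147 (rounding up)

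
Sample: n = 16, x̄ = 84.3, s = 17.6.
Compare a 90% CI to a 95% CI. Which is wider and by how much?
95% CI is wider by 3.32

df = 15
90% CI: t* = 1.753, (76.59, 92.01), width = 2 · t* · s/√n = 15.43
95% CI: t* = 2.131, (74.92, 93.68), width = 2 · t* · s/√n = 18.75

The 95% CI is wider by 18.75 - 15.43 = 3.32.
Higher confidence requires a wider interval.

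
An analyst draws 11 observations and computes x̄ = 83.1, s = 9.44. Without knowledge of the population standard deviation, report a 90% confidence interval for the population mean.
(77.94, 88.26)

t-interval (σ unknown):
df = n - 1 = 10
t* = 1.812 for 90% confidence

Margin of error = t* · s/√n = 1.812 · 9.44/√11 = 5.16

CI: (77.94, 88.26)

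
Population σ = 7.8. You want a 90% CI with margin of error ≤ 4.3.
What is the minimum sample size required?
n ≥ 9

For margin E ≤ 4.3:
n ≥ (z* · σ / E)²
n ≥ (1.645 · 7.8 / 4.3)²
n ≥ 8.90

Minimum n = 9 (rounding up)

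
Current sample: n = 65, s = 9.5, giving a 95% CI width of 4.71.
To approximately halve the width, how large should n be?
n ≈ 260

CI width ∝ 1/√n
To reduce width by factor 2, need √n to grow by 2 → need 2² = 4 times as many samples.

Current: n = 65, width = 4.71
New: n = 260, width ≈ 2.32

Width reduced by factor of 4.71/2.32 = 2.03.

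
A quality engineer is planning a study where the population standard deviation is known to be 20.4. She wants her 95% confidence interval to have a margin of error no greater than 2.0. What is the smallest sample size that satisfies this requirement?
n ≥ 400

For margin E ≤ 2.0:
n ≥ (z* · σ / E)²
n ≥ (1.960 · 20.4 / 2.0)²
n ≥ 399.68

Minimum n = 400 (rounding up)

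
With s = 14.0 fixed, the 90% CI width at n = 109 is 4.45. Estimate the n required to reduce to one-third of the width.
n ≈ 981

CI width ∝ 1/√n
To reduce width by factor 3, need √n to grow by 3 → need 3² = 9 times as many samples.

Current: n = 109, width = 4.45
New: n = 981, width ≈ 1.47

Width reduced by factor of 4.45/1.47 = 3.03.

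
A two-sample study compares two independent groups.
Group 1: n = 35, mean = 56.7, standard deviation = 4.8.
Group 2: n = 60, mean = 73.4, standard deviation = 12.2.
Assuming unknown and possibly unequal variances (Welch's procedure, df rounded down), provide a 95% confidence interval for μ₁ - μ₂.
(-20.22, -13.18)

Difference: x̄₁ - x̄₂ = -16.70
SE = √(s₁²/n₁ + s₂²/n₂) = √(4.8²/35 + 12.2²/60) = 1.7717
df = 84.18 → 84 (Welch–Satterthwaite, rounded down)
t* = 1.989

CI: -16.70 ± 1.989 · 1.7717 = -16.70 ± 3.52 = (-20.22, -13.18)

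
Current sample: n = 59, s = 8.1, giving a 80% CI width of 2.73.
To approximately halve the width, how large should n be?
n ≈ 236

CI width ∝ 1/√n
To reduce width by factor 2, need √n to grow by 2 → need 2² = 4 times as many samples.

Current: n = 59, width = 2.73
New: n = 236, width ≈ 1.36

Width reduced by factor of 2.73/1.36 = 2.01.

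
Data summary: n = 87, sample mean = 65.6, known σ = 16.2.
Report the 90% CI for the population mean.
(62.74, 68.46)

z-interval (σ known):
z* = 1.645 for 90% confidence

Margin of error = z* · σ/√n = 1.645 · 16.2/√87 = 2.86

CI: (65.6 - 2.86, 65.6 + 2.86) = (62.74, 68.46)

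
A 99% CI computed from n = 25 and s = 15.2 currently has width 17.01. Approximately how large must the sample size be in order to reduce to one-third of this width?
n ≈ 225

CI width ∝ 1/√n
To reduce width by factor 3, need √n to grow by 3 → need 3² = 9 times as many samples.

Current: n = 25, width = 17.01
New: n = 225, width ≈ 5.27

Width reduced by factor of 17.01/5.27 = 3.23.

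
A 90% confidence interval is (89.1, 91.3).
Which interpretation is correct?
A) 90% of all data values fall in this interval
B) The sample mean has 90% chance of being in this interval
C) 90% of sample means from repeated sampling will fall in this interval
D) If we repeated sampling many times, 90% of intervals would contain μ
D

A) Wrong — a CI is about the parameter μ, not individual data values.
B) Wrong — x̄ is observed and sits in the interval by construction.
C) Wrong — coverage applies to intervals containing μ, not to future x̄ values.
D) Correct — this is the frequentist long-run coverage interpretation.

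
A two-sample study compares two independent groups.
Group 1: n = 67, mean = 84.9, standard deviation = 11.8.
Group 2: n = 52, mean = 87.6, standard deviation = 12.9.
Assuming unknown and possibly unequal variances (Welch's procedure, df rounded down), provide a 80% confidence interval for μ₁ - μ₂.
(-5.66, 0.26)

Difference: x̄₁ - x̄₂ = -2.70
SE = √(s₁²/n₁ + s₂²/n₂) = √(11.8²/67 + 12.9²/52) = 2.2975
df = 104.65 → 104 (Welch–Satterthwaite, rounded down)
t* = 1.290

CI: -2.70 ± 1.290 · 2.2975 = -2.70 ± 2.96 = (-5.66, 0.26)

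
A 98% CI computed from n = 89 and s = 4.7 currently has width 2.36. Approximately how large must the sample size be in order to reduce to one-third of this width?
n ≈ 801

CI width ∝ 1/√n
To reduce width by factor 3, need √n to grow by 3 → need 3² = 9 times as many samples.

Current: n = 89, width = 2.36
New: n = 801, width ≈ 0.77

Width reduced by factor of 2.36/0.77 = 3.06.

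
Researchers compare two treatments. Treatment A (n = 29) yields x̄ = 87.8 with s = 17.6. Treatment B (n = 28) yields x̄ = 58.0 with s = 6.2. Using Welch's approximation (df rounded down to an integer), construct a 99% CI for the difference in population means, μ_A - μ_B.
(20.34, 39.26)

Difference: x̄₁ - x̄₂ = 29.80
SE = √(s₁²/n₁ + s₂²/n₂) = √(17.6²/29 + 6.2²/28) = 3.4719
df = 35.06 → 35 (Welch–Satterthwaite, rounded down)
t* = 2.724

CI: 29.80 ± 2.724 · 3.4719 = 29.80 ± 9.46 = (20.34, 39.26)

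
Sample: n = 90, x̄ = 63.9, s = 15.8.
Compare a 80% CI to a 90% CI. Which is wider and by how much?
90% CI is wider by 1.24

df = 89
80% CI: t* = 1.291, (61.75, 66.05), width = 2 · t* · s/√n = 4.30
90% CI: t* = 1.662, (61.13, 66.67), width = 2 · t* · s/√n = 5.54

The 90% CI is wider by 5.54 - 4.30 = 1.24.
Higher confidence requires a wider interval.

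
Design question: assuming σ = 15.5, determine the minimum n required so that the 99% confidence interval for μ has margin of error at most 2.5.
n ≥ 256

For margin E ≤ 2.5:
n ≥ (z* · σ / E)²
n ≥ (2.576 · 15.5 / 2.5)²
n ≥ 255.08

Minimum n = 256 (rounding up)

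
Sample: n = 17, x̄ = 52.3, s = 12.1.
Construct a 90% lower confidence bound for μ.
μ ≥ 48.38

Lower bound (one-sided):
t* = 1.337 (one-sided for 90%)
Lower bound = x̄ - t* · s/√n = 52.3 - 1.337 · 12.1/√17 = 48.38

We are 90% confident that μ ≥ 48.38.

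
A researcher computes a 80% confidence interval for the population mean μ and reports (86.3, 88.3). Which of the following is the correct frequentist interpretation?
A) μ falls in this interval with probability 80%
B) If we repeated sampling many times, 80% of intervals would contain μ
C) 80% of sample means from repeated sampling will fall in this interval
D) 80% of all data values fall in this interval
B

A) Wrong — μ is fixed; the randomness lives in the interval, not in μ.
B) Correct — this is the frequentist long-run coverage interpretation.
C) Wrong — coverage applies to intervals containing μ, not to future x̄ values.
D) Wrong — a CI is about the parameter μ, not individual data values.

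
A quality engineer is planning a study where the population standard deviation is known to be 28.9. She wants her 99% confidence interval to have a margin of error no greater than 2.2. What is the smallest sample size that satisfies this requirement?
n ≥ 1146

For margin E ≤ 2.2:
n ≥ (z* · σ / E)²
n ≥ (2.576 · 28.9 / 2.2)²
n ≥ 1145.10

Minimum n = 1146 (rounding up)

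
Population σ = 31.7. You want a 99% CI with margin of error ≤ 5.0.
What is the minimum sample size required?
n ≥ 267

For margin E ≤ 5.0:
n ≥ (z* · σ / E)²
n ≥ (2.576 · 31.7 / 5.0)²
n ≥ 266.73

Minimum n = 267 (rounding up)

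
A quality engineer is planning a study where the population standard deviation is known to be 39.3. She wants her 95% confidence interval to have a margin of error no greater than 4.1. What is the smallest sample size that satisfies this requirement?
n ≥ 353

For margin E ≤ 4.1:
n ≥ (z* · σ / E)²
n ≥ (1.960 · 39.3 / 4.1)²
n ≥ 352.96

Minimum n = 353 (rounding up)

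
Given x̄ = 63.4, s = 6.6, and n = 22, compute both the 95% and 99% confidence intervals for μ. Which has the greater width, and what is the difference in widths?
99% CI is wider by 2.12

df = 21
95% CI: t* = 2.080, (60.47, 66.33), width = 2 · t* · s/√n = 5.85
99% CI: t* = 2.831, (59.42, 67.38), width = 2 · t* · s/√n = 7.97

The 99% CI is wider by 7.97 - 5.85 = 2.12.
Higher confidence requires a wider interval.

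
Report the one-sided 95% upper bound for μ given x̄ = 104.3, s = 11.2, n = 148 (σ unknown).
μ ≤ 105.82

Upper bound (one-sided):
t* = 1.655 (one-sided for 95%)
Upper bound = x̄ + t* · s/√n = 104.3 + 1.655 · 11.2/√148 = 105.82

We are 95% confident that μ ≤ 105.82.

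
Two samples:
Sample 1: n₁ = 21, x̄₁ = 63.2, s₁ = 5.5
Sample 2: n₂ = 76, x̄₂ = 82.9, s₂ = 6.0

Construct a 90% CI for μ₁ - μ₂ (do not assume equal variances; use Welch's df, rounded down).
(-22.04, -17.36)

Difference: x̄₁ - x̄₂ = -19.70
SE = √(s₁²/n₁ + s₂²/n₂) = √(5.5²/21 + 6.0²/76) = 1.3835
df = 34.33 → 34 (Welch–Satterthwaite, rounded down)
t* = 1.691

CI: -19.70 ± 1.691 · 1.3835 = -19.70 ± 2.34 = (-22.04, -17.36)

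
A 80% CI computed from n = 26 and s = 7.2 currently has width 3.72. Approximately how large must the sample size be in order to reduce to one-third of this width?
n ≈ 234

CI width ∝ 1/√n
To reduce width by factor 3, need √n to grow by 3 → need 3² = 9 times as many samples.

Current: n = 26, width = 3.72
New: n = 234, width ≈ 1.21

Width reduced by factor of 3.72/1.21 = 3.07.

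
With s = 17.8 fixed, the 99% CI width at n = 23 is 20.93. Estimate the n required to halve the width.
n ≈ 92

CI width ∝ 1/√n
To reduce width by factor 2, need √n to grow by 2 → need 2² = 4 times as many samples.

Current: n = 23, width = 20.93
New: n = 92, width ≈ 9.77

Width reduced by factor of 20.93/9.77 = 2.14.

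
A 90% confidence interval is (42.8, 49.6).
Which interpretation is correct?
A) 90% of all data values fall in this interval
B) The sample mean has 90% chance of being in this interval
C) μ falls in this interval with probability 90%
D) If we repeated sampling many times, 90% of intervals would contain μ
D

A) Wrong — a CI is about the parameter μ, not individual data values.
B) Wrong — x̄ is observed and sits in the interval by construction.
C) Wrong — μ is fixed; the randomness lives in the interval, not in μ.
D) Correct — this is the frequentist long-run coverage interpretation.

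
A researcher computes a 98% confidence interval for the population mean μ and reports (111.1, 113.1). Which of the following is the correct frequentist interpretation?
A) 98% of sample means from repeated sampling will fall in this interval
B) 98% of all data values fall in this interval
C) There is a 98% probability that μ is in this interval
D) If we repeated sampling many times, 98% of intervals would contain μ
D

A) Wrong — coverage applies to intervals containing μ, not to future x̄ values.
B) Wrong — a CI is about the parameter μ, not individual data values.
C) Wrong — μ is fixed; the randomness lives in the interval, not in μ.
D) Correct — this is the frequentist long-run coverage interpretation.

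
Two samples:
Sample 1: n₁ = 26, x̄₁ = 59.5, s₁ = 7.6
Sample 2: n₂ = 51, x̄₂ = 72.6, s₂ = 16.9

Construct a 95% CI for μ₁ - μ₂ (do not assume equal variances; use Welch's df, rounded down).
(-18.67, -7.53)

Difference: x̄₁ - x̄₂ = -13.10
SE = √(s₁²/n₁ + s₂²/n₂) = √(7.6²/26 + 16.9²/51) = 2.7967
df = 74.19 → 74 (Welch–Satterthwaite, rounded down)
t* = 1.993

CI: -13.10 ± 1.993 · 2.7967 = -13.10 ± 5.57 = (-18.67, -7.53)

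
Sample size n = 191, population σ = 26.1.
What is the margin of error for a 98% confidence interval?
Margin of error = 4.39

Margin of error = z* · σ/√n
= 2.326 · 26.1/√191
= 2.326 · 26.1/13.8203
= 4.39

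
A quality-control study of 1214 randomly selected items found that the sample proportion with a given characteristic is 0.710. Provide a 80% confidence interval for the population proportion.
(0.693, 0.727)

Proportion CI:
SE = √(p̂(1-p̂)/n) = √(0.710 · 0.290 / 1214) = 0.01302

z* = 1.282
Margin = z* · SE = 1.282 · 0.01302 = 0.0167

CI: 0.710 ± 0.0167 = (0.693, 0.727)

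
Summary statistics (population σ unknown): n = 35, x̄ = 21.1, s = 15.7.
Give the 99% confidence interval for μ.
(13.86, 28.34)

t-interval (σ unknown):
df = n - 1 = 34
t* = 2.728 for 99% confidence

Margin of error = t* · s/√n = 2.728 · 15.7/√35 = 7.24

CI: (13.86, 28.34)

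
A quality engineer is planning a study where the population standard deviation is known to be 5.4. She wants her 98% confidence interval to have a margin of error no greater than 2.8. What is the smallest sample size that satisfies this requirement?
n ≥ 21

For margin E ≤ 2.8:
n ≥ (z* · σ / E)²
n ≥ (2.326 · 5.4 / 2.8)²
n ≥ 20.12

Minimum n = 21 (rounding up)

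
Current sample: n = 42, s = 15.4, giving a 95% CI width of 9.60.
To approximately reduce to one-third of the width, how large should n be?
n ≈ 378

CI width ∝ 1/√n
To reduce width by factor 3, need √n to grow by 3 → need 3² = 9 times as many samples.

Current: n = 42, width = 9.60
New: n = 378, width ≈ 3.11

Width reduced by factor of 9.60/3.11 = 3.09.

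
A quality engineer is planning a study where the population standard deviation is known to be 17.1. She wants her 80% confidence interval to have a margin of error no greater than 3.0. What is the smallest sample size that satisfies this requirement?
n ≥ 54

For margin E ≤ 3.0:
n ≥ (z* · σ / E)²
n ≥ (1.282 · 17.1 / 3.0)²
n ≥ 53.40

Minimum n = 54 (rounding up)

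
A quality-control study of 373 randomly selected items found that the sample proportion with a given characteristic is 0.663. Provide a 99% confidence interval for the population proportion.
(0.600, 0.726)

Proportion CI:
SE = √(p̂(1-p̂)/n) = √(0.663 · 0.337 / 373) = 0.02447

z* = 2.576
Margin = z* · SE = 2.576 · 0.02447 = 0.0630

CI: 0.663 ± 0.0630 = (0.600, 0.726)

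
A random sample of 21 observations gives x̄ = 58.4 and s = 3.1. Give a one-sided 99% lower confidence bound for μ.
μ ≥ 56.69

Lower bound (one-sided):
t* = 2.528 (one-sided for 99%)
Lower bound = x̄ - t* · s/√n = 58.4 - 2.528 · 3.1/√21 = 56.69

We are 99% confident that μ ≥ 56.69.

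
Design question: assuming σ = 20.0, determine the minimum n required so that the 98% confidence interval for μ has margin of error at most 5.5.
n ≥ 72

For margin E ≤ 5.5:
n ≥ (z* · σ / E)²
n ≥ (2.326 · 20.0 / 5.5)²
n ≥ 71.54

Minimum n = 72 (rounding up)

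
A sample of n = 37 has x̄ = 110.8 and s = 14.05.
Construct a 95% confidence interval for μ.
(106.12, 115.48)

t-interval (σ unknown):
df = n - 1 = 36
t* = 2.028 for 95% confidence

Margin of error = t* · s/√n = 2.028 · 14.05/√37 = 4.68

CI: (106.12, 115.48)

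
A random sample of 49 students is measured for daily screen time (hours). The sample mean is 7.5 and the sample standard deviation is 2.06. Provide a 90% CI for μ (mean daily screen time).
(7.01, 7.99)

t-interval (σ unknown):
df = n - 1 = 48
t* = 1.677 for 90% confidence

Margin of error = t* · s/√n = 1.677 · 2.06/√49 = 0.49

CI: (7.01, 7.99)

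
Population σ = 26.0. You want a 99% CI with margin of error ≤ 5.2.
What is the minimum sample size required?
n ≥ 166

For margin E ≤ 5.2:
n ≥ (z* · σ / E)²
n ≥ (2.576 · 26.0 / 5.2)²
n ≥ 165.89

Minimum n = 166 (rounding up)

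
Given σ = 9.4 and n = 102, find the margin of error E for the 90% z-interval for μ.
Margin of error = 1.53

Margin of error = z* · σ/√n
= 1.645 · 9.4/√102
= 1.645 · 9.4/10.0995
= 1.53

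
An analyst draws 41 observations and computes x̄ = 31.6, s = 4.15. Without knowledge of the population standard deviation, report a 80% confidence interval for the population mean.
(30.76, 32.44)

t-interval (σ unknown):
df = n - 1 = 40
t* = 1.303 for 80% confidence

Margin of error = t* · s/√n = 1.303 · 4.15/√41 = 0.84

CI: (30.76, 32.44)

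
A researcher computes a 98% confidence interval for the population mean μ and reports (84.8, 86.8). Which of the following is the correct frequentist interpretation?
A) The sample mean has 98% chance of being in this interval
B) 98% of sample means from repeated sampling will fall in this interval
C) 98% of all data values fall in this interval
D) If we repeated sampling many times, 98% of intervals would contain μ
D

A) Wrong — x̄ is observed and sits in the interval by construction.
B) Wrong — coverage applies to intervals containing μ, not to future x̄ values.
C) Wrong — a CI is about the parameter μ, not individual data values.
D) Correct — this is the frequentist long-run coverage interpretation.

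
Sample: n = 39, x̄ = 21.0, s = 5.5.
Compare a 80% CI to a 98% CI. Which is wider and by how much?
98% CI is wider by 1.98

df = 38
80% CI: t* = 1.304, (19.85, 22.15), width = 2 · t* · s/√n = 2.30
98% CI: t* = 2.429, (18.86, 23.14), width = 2 · t* · s/√n = 4.28

The 98% CI is wider by 4.28 - 2.30 = 1.98.
Higher confidence requires a wider interval.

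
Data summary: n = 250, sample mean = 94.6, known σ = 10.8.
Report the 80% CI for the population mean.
(93.72, 95.48)

z-interval (σ known):
z* = 1.282 for 80% confidence

Margin of error = z* · σ/√n = 1.282 · 10.8/√250 = 0.88

CI: (94.6 - 0.88, 94.6 + 0.88) = (93.72, 95.48)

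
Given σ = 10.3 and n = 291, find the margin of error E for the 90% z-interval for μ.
Margin of error = 0.99

Margin of error = z* · σ/√n
= 1.645 · 10.3/√291
= 1.645 · 10.3/17.0587
= 0.99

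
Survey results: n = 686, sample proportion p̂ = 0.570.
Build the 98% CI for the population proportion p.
(0.526, 0.614)

Proportion CI:
SE = √(p̂(1-p̂)/n) = √(0.570 · 0.430 / 686) = 0.01890

z* = 2.326
Margin = z* · SE = 2.326 · 0.01890 = 0.0440

CI: 0.570 ± 0.0440 = (0.526, 0.614)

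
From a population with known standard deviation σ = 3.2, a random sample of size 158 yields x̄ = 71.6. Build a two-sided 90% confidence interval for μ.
(71.18, 72.02)

z-interval (σ known):
z* = 1.645 for 90% confidence

Margin of error = z* · σ/√n = 1.645 · 3.2/√158 = 0.42

CI: (71.6 - 0.42, 71.6 + 0.42) = (71.18, 72.02)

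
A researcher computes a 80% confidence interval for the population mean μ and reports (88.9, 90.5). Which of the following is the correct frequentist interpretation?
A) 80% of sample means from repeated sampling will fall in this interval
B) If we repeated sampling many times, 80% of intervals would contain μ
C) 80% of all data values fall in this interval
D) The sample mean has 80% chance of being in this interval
B

A) Wrong — coverage applies to intervals containing μ, not to future x̄ values.
B) Correct — this is the frequentist long-run coverage interpretation.
C) Wrong — a CI is about the parameter μ, not individual data values.
D) Wrong — x̄ is observed and sits in the interval by construction.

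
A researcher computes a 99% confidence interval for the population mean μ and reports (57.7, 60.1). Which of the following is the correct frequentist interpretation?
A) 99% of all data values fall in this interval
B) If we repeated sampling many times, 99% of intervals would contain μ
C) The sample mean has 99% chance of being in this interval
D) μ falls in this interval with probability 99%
B

A) Wrong — a CI is about the parameter μ, not individual data values.
B) Correct — this is the frequentist long-run coverage interpretation.
C) Wrong — x̄ is observed and sits in the interval by construction.
D) Wrong — μ is fixed; the randomness lives in the interval, not in μ.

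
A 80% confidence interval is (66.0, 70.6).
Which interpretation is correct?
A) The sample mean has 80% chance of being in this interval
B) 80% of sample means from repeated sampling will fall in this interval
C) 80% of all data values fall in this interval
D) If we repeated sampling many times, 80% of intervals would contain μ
D

A) Wrong — x̄ is observed and sits in the interval by construction.
B) Wrong — coverage applies to intervals containing μ, not to future x̄ values.
C) Wrong — a CI is about the parameter μ, not individual data values.
D) Correct — this is the frequentist long-run coverage interpretation.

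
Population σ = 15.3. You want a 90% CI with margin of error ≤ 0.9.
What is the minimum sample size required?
n ≥ 783

For margin E ≤ 0.9:
n ≥ (z* · σ / E)²
n ≥ (1.645 · 15.3 / 0.9)²
n ≥ 782.04

Minimum n = 783 (rounding up)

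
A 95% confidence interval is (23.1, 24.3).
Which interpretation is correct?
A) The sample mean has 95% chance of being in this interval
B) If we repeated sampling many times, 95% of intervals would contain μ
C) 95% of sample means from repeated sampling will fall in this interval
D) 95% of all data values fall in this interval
B

A) Wrong — x̄ is observed and sits in the interval by construction.
B) Correct — this is the frequentist long-run coverage interpretation.
C) Wrong — coverage applies to intervals containing μ, not to future x̄ values.
D) Wrong — a CI is about the parameter μ, not individual data values.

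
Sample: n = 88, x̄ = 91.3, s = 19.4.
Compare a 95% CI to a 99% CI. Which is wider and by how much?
99% CI is wider by 2.67

df = 87
95% CI: t* = 1.988, (87.19, 95.41), width = 2 · t* · s/√n = 8.22
99% CI: t* = 2.634, (85.85, 96.75), width = 2 · t* · s/√n = 10.89

The 99% CI is wider by 10.89 - 8.22 = 2.67.
Higher confidence requires a wider interval.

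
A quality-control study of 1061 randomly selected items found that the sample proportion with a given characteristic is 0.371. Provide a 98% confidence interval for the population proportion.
(0.337, 0.405)

Proportion CI:
SE = √(p̂(1-p̂)/n) = √(0.371 · 0.629 / 1061) = 0.01483

z* = 2.326
Margin = z* · SE = 2.326 · 0.01483 = 0.0345

CI: 0.371 ± 0.0345 = (0.337, 0.405)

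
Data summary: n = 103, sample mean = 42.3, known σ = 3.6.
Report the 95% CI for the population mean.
(41.60, 43.00)

z-interval (σ known):
z* = 1.960 for 95% confidence

Margin of error = z* · σ/√n = 1.960 · 3.6/√103 = 0.70

CI: (42.3 - 0.70, 42.3 + 0.70) = (41.60, 43.00)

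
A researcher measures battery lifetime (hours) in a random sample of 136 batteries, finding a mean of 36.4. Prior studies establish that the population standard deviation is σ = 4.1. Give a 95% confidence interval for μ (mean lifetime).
(35.71, 37.09)

z-interval (σ known):
z* = 1.960 for 95% confidence

Margin of error = z* · σ/√n = 1.960 · 4.1/√136 = 0.69

CI: (36.4 - 0.69, 36.4 + 0.69) = (35.71, 37.09)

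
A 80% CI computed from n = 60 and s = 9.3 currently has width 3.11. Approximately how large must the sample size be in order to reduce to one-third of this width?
n ≈ 540

CI width ∝ 1/√n
To reduce width by factor 3, need √n to grow by 3 → need 3² = 9 times as many samples.

Current: n = 60, width = 3.11
New: n = 540, width ≈ 1.03

Width reduced by factor of 3.11/1.03 = 3.02.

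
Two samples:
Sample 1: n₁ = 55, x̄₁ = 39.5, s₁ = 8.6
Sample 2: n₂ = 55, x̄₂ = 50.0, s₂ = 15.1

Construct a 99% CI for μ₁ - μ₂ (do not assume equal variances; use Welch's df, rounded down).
(-16.67, -4.33)

Difference: x̄₁ - x̄₂ = -10.50
SE = √(s₁²/n₁ + s₂²/n₂) = √(8.6²/55 + 15.1²/55) = 2.3432
df = 85.70 → 85 (Welch–Satterthwaite, rounded down)
t* = 2.635

CI: -10.50 ± 2.635 · 2.3432 = -10.50 ± 6.17 = (-16.67, -4.33)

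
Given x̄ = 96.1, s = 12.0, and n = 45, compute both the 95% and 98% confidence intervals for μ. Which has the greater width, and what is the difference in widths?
98% CI is wider by 1.43

df = 44
95% CI: t* = 2.015, (92.50, 99.70), width = 2 · t* · s/√n = 7.21
98% CI: t* = 2.414, (91.78, 100.42), width = 2 · t* · s/√n = 8.64

The 98% CI is wider by 8.64 - 7.21 = 1.43.
Higher confidence requires a wider interval.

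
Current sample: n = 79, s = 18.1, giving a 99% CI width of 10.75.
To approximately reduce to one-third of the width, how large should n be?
n ≈ 711

CI width ∝ 1/√n
To reduce width by factor 3, need √n to grow by 3 → need 3² = 9 times as many samples.

Current: n = 79, width = 10.75
New: n = 711, width ≈ 3.51

Width reduced by factor of 10.75/3.51 = 3.06.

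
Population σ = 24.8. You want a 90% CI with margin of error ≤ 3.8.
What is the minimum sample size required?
n ≥ 116

For margin E ≤ 3.8:
n ≥ (z* · σ / E)²
n ≥ (1.645 · 24.8 / 3.8)²
n ≥ 115.26

Minimum n = 116 (rounding up)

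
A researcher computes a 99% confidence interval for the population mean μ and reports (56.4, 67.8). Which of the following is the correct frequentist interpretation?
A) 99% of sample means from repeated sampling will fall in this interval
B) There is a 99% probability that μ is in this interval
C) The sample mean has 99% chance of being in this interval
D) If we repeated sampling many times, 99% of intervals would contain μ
D

A) Wrong — coverage applies to intervals containing μ, not to future x̄ values.
B) Wrong — μ is fixed; the randomness lives in the interval, not in μ.
C) Wrong — x̄ is observed and sits in the interval by construction.
D) Correct — this is the frequentist long-run coverage interpretation.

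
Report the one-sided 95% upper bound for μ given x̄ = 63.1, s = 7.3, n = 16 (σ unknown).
μ ≤ 66.30

Upper bound (one-sided):
t* = 1.753 (one-sided for 95%)
Upper bound = x̄ + t* · s/√n = 63.1 + 1.753 · 7.3/√16 = 66.30

We are 95% confident that μ ≤ 66.30.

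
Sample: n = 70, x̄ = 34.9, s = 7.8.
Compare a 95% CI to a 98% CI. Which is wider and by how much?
98% CI is wider by 0.72

df = 69
95% CI: t* = 1.995, (33.04, 36.76), width = 2 · t* · s/√n = 3.72
98% CI: t* = 2.382, (32.68, 37.12), width = 2 · t* · s/√n = 4.44

The 98% CI is wider by 4.44 - 3.72 = 0.72.
Higher confidence requires a wider interval.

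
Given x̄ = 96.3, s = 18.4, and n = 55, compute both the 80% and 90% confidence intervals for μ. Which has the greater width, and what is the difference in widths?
90% CI is wider by 1.87

df = 54
80% CI: t* = 1.297, (93.08, 99.52), width = 2 · t* · s/√n = 6.44
90% CI: t* = 1.674, (92.15, 100.45), width = 2 · t* · s/√n = 8.31

The 90% CI is wider by 8.31 - 6.44 = 1.87.
Higher confidence requires a wider interval.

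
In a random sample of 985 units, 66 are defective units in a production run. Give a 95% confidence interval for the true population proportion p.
(0.051, 0.083)

Proportion CI:
p̂ = 66/985 = 0.06701
SE = √(p̂(1-p̂)/n) = √(0.06701 · 0.93299 / 985) = 0.00797

z* = 1.960
Margin = z* · SE = 1.960 · 0.00797 = 0.0156

CI: 0.06701 ± 0.0156 = (0.051, 0.083)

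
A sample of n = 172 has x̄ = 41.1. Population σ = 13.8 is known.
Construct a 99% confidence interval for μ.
(38.39, 43.81)

z-interval (σ known):
z* = 2.576 for 99% confidence

Margin of error = z* · σ/√n = 2.576 · 13.8/√172 = 2.71

CI: (41.1 - 2.71, 41.1 + 2.71) = (38.39, 43.81)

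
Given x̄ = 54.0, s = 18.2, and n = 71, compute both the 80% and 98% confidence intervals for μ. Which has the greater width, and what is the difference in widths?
98% CI is wider by 4.70

df = 70
80% CI: t* = 1.294, (51.21, 56.79), width = 2 · t* · s/√n = 5.59
98% CI: t* = 2.381, (48.86, 59.14), width = 2 · t* · s/√n = 10.29

The 98% CI is wider by 10.29 - 5.59 = 4.70.
Higher confidence requires a wider interval.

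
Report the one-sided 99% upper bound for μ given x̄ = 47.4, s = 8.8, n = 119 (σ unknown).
μ ≤ 49.30

Upper bound (one-sided):
t* = 2.358 (one-sided for 99%)
Upper bound = x̄ + t* · s/√n = 47.4 + 2.358 · 8.8/√119 = 49.30

We are 99% confident that μ ≤ 49.30.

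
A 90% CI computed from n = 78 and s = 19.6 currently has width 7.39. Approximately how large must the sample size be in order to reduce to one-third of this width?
n ≈ 702

CI width ∝ 1/√n
To reduce width by factor 3, need √n to grow by 3 → need 3² = 9 times as many samples.

Current: n = 78, width = 7.39
New: n = 702, width ≈ 2.44

Width reduced by factor of 7.39/2.44 = 3.03.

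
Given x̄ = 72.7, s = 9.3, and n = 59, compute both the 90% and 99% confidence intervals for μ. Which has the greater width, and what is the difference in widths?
99% CI is wider by 2.40

df = 58
90% CI: t* = 1.672, (70.68, 74.72), width = 2 · t* · s/√n = 4.05
99% CI: t* = 2.663, (69.48, 75.92), width = 2 · t* · s/√n = 6.45

The 99% CI is wider by 6.45 - 4.05 = 2.40.
Higher confidence requires a wider interval.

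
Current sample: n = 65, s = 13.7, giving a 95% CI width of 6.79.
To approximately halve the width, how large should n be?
n ≈ 260

CI width ∝ 1/√n
To reduce width by factor 2, need √n to grow by 2 → need 2² = 4 times as many samples.

Current: n = 65, width = 6.79
New: n = 260, width ≈ 3.35

Width reduced by factor of 6.79/3.35 = 2.03.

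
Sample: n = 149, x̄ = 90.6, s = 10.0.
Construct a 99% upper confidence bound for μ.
μ ≤ 92.53

Upper bound (one-sided):
t* = 2.352 (one-sided for 99%)
Upper bound = x̄ + t* · s/√n = 90.6 + 2.352 · 10.0/√149 = 92.53

We are 99% confident that μ ≤ 92.53.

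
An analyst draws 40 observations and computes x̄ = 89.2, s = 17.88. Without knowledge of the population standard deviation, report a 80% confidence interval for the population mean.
(85.51, 92.89)

t-interval (σ unknown):
df = n - 1 = 39
t* = 1.304 for 80% confidence

Margin of error = t* · s/√n = 1.304 · 17.88/√40 = 3.69

CI: (85.51, 92.89)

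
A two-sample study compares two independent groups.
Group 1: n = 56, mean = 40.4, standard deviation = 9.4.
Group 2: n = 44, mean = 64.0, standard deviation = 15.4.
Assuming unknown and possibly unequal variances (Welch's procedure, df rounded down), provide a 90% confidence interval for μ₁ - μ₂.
(-28.00, -19.20)

Difference: x̄₁ - x̄₂ = -23.60
SE = √(s₁²/n₁ + s₂²/n₂) = √(9.4²/56 + 15.4²/44) = 2.6397
df = 67.35 → 67 (Welch–Satterthwaite, rounded down)
t* = 1.668

CI: -23.60 ± 1.668 · 2.6397 = -23.60 ± 4.40 = (-28.00, -19.20)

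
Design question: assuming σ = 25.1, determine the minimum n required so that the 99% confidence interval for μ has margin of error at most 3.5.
n ≥ 342

For margin E ≤ 3.5:
n ≥ (z* · σ / E)²
n ≥ (2.576 · 25.1 / 3.5)²
n ≥ 341.27

Minimum n = 342 (rounding up)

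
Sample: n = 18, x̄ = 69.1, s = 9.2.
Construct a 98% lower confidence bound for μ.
μ ≥ 64.28

Lower bound (one-sided):
t* = 2.224 (one-sided for 98%)
Lower bound = x̄ - t* · s/√n = 69.1 - 2.224 · 9.2/√18 = 64.28

We are 98% confident that μ ≥ 64.28.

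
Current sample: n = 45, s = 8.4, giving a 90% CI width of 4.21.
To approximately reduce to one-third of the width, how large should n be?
n ≈ 405

CI width ∝ 1/√n
To reduce width by factor 3, need √n to grow by 3 → need 3² = 9 times as many samples.

Current: n = 45, width = 4.21
New: n = 405, width ≈ 1.38

Width reduced by factor of 4.21/1.38 = 3.05.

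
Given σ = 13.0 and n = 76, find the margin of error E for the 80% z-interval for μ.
Margin of error = 1.91

Margin of error = z* · σ/√n
= 1.282 · 13.0/√76
= 1.282 · 13.0/8.7178
= 1.91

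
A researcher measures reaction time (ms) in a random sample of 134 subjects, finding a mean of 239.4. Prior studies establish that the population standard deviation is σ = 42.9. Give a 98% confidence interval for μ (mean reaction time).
(230.78, 248.02)

z-interval (σ known):
z* = 2.326 for 98% confidence

Margin of error = z* · σ/√n = 2.326 · 42.9/√134 = 8.62

CI: (239.4 - 8.62, 239.4 + 8.62) = (230.78, 248.02)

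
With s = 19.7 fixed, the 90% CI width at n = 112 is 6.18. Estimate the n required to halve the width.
n ≈ 448

CI width ∝ 1/√n
To reduce width by factor 2, need √n to grow by 2 → need 2² = 4 times as many samples.

Current: n = 112, width = 6.18
New: n = 448, width ≈ 3.07

Width reduced by factor of 6.18/3.07 = 2.01.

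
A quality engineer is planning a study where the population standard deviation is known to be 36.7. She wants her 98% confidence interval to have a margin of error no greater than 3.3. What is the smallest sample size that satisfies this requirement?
n ≥ 670

For margin E ≤ 3.3:
n ≥ (z* · σ / E)²
n ≥ (2.326 · 36.7 / 3.3)²
n ≥ 669.15

Minimum n = 670 (rounding up)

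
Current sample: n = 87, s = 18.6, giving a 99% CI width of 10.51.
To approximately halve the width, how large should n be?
n ≈ 348

CI width ∝ 1/√n
To reduce width by factor 2, need √n to grow by 2 → need 2² = 4 times as many samples.

Current: n = 87, width = 10.51
New: n = 348, width ≈ 5.16

Width reduced by factor of 10.51/5.16 = 2.04.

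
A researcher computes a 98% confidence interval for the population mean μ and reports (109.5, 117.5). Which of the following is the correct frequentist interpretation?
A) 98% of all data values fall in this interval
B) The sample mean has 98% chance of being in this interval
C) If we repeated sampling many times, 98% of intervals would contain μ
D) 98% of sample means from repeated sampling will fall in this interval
C

A) Wrong — a CI is about the parameter μ, not individual data values.
B) Wrong — x̄ is observed and sits in the interval by construction.
C) Correct — this is the frequentist long-run coverage interpretation.
D) Wrong — coverage applies to intervals containing μ, not to future x̄ values.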